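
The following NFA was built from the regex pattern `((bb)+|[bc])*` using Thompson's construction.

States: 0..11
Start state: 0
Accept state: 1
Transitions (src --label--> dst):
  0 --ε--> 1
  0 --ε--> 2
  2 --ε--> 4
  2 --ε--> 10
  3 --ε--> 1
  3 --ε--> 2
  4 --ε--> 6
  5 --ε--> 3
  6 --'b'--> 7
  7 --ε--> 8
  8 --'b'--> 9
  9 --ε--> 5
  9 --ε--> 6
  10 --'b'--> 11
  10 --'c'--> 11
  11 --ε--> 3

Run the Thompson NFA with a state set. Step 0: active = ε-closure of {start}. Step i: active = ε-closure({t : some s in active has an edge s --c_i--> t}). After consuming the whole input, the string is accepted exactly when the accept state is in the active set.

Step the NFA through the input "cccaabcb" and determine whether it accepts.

S₀ = ε-closure({0}) = {0,1,2,4,6,10}
'c' @ 1: {1,2,3,4,6,10,11}  (accept∈set)
'c' @ 2: {1,2,3,4,6,10,11}  (accept∈set)
'c' @ 3: {1,2,3,4,6,10,11}  (accept∈set)
'a' @ 4: {}  — no active states
rest 'abcb' ignored (set empty)
final: {}; accept 1 not in set

Answer: REJECT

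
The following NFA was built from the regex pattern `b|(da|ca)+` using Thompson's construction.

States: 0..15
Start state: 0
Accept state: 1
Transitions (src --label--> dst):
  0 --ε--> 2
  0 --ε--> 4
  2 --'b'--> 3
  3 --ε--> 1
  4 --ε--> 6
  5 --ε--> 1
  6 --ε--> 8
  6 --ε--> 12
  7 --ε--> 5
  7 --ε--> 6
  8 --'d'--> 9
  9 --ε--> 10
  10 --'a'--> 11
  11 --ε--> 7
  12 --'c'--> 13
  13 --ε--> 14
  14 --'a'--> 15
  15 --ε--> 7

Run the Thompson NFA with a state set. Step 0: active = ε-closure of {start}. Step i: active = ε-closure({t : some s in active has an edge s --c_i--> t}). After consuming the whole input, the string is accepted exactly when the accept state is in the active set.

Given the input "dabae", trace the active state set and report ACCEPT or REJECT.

Answer: REJECT

Trace:
start: ε-closure({0}) = {0,2,4,6,8,12}
'd' @ 1: {9,10}
'a' @ 2: {1,5,6,7,8,11,12}  (accept∈set)
'b' @ 3: {}  — dead — no transitions
rest 'ae' ignored (set empty)
end set {} — state 1 not in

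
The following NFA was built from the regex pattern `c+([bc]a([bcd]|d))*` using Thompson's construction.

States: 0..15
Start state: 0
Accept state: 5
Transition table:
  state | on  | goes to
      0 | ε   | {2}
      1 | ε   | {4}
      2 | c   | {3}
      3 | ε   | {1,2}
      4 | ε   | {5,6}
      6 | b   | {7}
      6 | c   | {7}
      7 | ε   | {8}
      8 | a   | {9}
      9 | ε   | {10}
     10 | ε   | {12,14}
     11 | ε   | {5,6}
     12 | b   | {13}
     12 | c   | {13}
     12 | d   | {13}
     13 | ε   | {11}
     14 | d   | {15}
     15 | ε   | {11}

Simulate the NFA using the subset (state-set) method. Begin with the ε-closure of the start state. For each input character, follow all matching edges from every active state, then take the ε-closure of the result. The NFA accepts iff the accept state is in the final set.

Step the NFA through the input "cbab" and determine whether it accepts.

Answer: ACCEPT

Derivation:
S₀ = ε-closure({0}) = {0,2}
'c' @ 1: {1,2,3,4,5,6}  [accepting]
'b' @ 2: {7,8}
'a' @ 3: {9,10,12,14}
'b' @ 4: {5,6,11,13}  [accepting]
end set {5,6,11,13} — state 5 in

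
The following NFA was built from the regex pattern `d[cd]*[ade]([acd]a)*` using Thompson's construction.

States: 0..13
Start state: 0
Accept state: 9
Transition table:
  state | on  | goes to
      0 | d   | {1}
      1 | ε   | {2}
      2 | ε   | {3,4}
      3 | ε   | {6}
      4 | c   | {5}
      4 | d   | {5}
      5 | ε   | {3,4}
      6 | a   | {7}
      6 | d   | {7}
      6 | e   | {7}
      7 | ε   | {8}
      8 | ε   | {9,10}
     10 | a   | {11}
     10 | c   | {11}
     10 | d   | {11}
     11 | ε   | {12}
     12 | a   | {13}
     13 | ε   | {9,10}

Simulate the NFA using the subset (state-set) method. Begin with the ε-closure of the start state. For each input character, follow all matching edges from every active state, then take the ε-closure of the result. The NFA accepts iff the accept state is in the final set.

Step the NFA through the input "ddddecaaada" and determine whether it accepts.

Answer: ACCEPT

Steps:
initial (ε-close {0}): {0}
'd' @ 1: {1,2,3,4,6}
'd' @ 2: {3,4,5,6,7,8,9,10}  [accepting]
'd' @ 3: {3,4,5,6,7,8,9,10,11,12}  [accepting]
'd' @ 4: {3,4,5,6,7,8,9,10,11,12}  [accepting]
'e' @ 5: {7,8,9,10}  [accepting]
'c' @ 6: {11,12}
'a' @ 7: {9,10,13}  [accepting]
'a' @ 8: {11,12}
'a' @ 9: {9,10,13}  [accepting]
'd' @ 10: {11,12}
'a' @ 11: {9,10,13}  [accepting]
end set {9,10,13} — state 9 in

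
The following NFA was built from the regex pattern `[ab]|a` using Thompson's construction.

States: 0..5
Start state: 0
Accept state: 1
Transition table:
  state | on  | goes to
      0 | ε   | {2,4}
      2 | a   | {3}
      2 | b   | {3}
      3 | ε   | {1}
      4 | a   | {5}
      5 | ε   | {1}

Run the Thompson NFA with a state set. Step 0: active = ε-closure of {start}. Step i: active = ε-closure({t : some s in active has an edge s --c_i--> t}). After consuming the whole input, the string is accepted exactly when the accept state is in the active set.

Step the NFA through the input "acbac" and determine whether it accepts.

S₀ = ε-closure({0}) = {0,2,4}
'a' @ 1: {1,3,5}  ✓accept
'c' @ 2: {}  — dead — no transitions
rest 'bac' ignored (set empty)
after full input: {}  (accept=1 not in)

Answer: REJECT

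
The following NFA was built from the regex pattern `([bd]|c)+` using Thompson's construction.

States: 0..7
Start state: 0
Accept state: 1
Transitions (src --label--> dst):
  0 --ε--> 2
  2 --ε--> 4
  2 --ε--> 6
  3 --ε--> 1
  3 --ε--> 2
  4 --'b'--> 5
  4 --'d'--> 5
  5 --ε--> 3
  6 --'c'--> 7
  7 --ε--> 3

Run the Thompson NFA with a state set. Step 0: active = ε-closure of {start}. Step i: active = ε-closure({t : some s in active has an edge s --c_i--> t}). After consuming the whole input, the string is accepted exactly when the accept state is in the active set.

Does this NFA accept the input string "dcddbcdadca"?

Answer: REJECT

Steps:
S₀ = ε-closure({0}) = {0,2,4,6}
'd' @ 1: {1,2,3,4,5,6}  ✓accept
'c' @ 2: {1,2,3,4,6,7}  ✓accept
'd' @ 3: {1,2,3,4,5,6}  ✓accept
'd' @ 4: {1,2,3,4,5,6}  ✓accept
'b' @ 5: {1,2,3,4,5,6}  ✓accept
'c' @ 6: {1,2,3,4,6,7}  ✓accept
'd' @ 7: {1,2,3,4,5,6}  ✓accept
'a' @ 8: {}  — no active states
rest 'dca' ignored (set empty)
end set {} — state 1 not in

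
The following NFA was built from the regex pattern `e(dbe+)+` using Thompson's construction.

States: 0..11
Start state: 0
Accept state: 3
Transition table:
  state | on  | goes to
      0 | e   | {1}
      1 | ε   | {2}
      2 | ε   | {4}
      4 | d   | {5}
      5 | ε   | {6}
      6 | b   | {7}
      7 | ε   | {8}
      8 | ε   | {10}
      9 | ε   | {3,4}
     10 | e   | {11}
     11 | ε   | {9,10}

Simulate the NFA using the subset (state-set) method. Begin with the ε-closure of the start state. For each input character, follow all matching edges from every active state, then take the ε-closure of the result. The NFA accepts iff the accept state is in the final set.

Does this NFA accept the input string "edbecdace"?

initial (ε-close {0}): {0}
'e' @ 1: {1,2,4}
'd' @ 2: {5,6}
'b' @ 3: {7,8,10}
'e' @ 4: {3,4,9,10,11}  (accept∈set)
'c' @ 5: {}  — dead — no transitions
rest 'dace' ignored (set empty)
after full input: {}  (accept=3 not in)

Answer: REJECT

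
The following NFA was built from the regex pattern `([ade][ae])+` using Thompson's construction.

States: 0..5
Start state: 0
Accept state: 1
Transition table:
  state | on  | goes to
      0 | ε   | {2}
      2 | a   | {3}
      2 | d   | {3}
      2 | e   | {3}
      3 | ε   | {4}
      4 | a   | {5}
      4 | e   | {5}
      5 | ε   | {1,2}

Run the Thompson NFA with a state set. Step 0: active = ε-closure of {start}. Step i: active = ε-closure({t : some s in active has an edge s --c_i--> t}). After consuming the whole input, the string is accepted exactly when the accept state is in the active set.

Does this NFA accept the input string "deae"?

initial (ε-close {0}): {0,2}
'd' @ 1: {3,4}
'e' @ 2: {1,2,5}  ✓accept
'a' @ 3: {3,4}
'e' @ 4: {1,2,5}  ✓accept
after full input: {1,2,5}  (accept=1 in)

Answer: ACCEPT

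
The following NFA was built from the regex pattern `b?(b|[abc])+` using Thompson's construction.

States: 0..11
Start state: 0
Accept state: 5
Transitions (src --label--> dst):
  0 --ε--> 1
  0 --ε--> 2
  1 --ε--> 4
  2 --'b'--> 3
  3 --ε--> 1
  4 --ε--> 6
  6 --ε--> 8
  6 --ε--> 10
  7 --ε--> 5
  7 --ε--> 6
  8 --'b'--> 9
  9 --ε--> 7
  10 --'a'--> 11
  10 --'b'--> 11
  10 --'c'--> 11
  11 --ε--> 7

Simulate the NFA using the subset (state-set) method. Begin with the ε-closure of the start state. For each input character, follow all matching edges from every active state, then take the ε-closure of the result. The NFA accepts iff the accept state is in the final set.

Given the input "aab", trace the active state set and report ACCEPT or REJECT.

Answer: ACCEPT

Steps:
initial (ε-close {0}): {0,1,2,4,6,8,10}
'a' @ 1: {5,6,7,8,10,11}  [accepting]
'a' @ 2: {5,6,7,8,10,11}  [accepting]
'b' @ 3: {5,6,7,8,9,10,11}  [accepting]
end set {5,6,7,8,9,10,11} — state 5 in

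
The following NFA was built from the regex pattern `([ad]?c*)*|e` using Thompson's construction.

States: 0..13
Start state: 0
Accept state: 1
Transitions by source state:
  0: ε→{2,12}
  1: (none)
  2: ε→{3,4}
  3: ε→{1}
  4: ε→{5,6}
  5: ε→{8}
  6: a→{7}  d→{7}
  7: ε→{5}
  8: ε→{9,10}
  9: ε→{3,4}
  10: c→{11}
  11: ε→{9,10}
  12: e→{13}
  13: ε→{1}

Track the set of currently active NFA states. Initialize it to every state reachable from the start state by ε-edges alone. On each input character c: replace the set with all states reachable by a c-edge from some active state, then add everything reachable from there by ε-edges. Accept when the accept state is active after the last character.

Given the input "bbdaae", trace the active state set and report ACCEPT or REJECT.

Answer: REJECT

Steps:
S₀ = ε-closure({0}) = {0,1,2,3,4,5,6,8,9,10,12}
'b' @ 1: {}  — dead — no transitions
rest 'bdaae' ignored (set empty)
end set {} — state 1 not in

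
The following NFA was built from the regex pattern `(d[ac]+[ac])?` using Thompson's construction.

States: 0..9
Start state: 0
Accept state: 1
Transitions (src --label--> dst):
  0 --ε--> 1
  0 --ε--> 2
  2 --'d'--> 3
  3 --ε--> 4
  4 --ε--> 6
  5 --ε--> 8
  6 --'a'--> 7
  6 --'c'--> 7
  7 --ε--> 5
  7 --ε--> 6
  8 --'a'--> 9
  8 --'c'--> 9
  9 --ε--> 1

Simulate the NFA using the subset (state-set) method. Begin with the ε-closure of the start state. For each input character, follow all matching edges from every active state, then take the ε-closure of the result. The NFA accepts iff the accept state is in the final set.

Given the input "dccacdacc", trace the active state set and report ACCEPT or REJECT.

Answer: REJECT

Trace:
S₀ = ε-closure({0}) = {0,1,2}
'd' @ 1: {3,4,6}
'c' @ 2: {5,6,7,8}
'c' @ 3: {1,5,6,7,8,9}  ✓accept
'a' @ 4: {1,5,6,7,8,9}  ✓accept
'c' @ 5: {1,5,6,7,8,9}  ✓accept
'd' @ 6: {}  — no active states
rest 'acc' ignored (set empty)
final: {}; accept 1 not in set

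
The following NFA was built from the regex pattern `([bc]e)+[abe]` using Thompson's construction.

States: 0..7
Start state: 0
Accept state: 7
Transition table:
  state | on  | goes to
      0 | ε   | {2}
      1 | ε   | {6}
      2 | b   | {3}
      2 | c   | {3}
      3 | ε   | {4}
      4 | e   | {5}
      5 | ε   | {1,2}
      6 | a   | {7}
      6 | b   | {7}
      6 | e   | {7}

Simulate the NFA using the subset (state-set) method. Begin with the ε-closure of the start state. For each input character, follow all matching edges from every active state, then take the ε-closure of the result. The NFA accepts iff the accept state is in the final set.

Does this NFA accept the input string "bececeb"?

Answer: ACCEPT

Derivation:
initial (ε-close {0}): {0,2}
'b' @ 1: {3,4}
'e' @ 2: {1,2,5,6}
'c' @ 3: {3,4}
'e' @ 4: {1,2,5,6}
'c' @ 5: {3,4}
'e' @ 6: {1,2,5,6}
'b' @ 7: {3,4,7}  [accepting]
final: {3,4,7}; accept 7 in set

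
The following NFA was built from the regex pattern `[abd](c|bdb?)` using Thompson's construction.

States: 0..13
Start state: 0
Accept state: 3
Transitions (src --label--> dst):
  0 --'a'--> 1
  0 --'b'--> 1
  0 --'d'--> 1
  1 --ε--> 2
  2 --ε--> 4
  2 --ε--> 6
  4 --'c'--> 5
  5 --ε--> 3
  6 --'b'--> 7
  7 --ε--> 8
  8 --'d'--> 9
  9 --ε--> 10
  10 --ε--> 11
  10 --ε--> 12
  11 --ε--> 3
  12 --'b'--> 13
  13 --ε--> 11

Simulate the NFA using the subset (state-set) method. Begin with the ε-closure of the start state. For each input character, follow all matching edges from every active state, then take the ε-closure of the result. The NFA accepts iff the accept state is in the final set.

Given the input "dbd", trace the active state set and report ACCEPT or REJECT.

Answer: ACCEPT

Steps:
start: ε-closure({0}) = {0}
'd' @ 1: {1,2,4,6}
'b' @ 2: {7,8}
'd' @ 3: {3,9,10,11,12}  (accept∈set)
after full input: {3,9,10,11,12}  (accept=3 in)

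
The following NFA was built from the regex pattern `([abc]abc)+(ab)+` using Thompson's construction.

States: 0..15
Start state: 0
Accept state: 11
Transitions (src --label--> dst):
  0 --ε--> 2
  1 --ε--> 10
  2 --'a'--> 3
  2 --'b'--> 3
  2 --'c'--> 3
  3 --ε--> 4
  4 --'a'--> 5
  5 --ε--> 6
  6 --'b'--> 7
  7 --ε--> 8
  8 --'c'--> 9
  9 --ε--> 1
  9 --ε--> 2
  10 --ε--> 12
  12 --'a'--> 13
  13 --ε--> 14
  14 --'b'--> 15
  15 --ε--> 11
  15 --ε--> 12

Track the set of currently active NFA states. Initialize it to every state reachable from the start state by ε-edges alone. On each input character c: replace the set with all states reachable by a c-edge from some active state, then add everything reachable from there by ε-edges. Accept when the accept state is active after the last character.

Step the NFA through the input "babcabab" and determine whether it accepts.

Answer: ACCEPT

Derivation:
start: ε-closure({0}) = {0,2}
'b' @ 1: {3,4}
'a' @ 2: {5,6}
'b' @ 3: {7,8}
'c' @ 4: {1,2,9,10,12}
'a' @ 5: {3,4,13,14}
'b' @ 6: {11,12,15}  ✓accept
'a' @ 7: {13,14}
'b' @ 8: {11,12,15}  ✓accept
after full input: {11,12,15}  (accept=11 in)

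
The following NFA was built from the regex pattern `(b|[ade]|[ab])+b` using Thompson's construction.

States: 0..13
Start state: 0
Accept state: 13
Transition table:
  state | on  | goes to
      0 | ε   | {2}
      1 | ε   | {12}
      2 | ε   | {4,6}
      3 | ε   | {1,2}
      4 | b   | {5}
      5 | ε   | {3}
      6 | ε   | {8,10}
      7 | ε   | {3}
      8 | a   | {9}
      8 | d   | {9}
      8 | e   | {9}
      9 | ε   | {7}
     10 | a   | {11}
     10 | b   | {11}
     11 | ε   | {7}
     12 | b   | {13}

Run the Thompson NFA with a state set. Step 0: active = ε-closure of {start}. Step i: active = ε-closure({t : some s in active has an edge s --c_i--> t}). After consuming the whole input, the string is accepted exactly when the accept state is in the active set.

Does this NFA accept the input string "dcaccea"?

Answer: REJECT

Derivation:
initial (ε-close {0}): {0,2,4,6,8,10}
'd' @ 1: {1,2,3,4,6,7,8,9,10,12}
'c' @ 2: {}  — no active states
rest 'accea' ignored (set empty)
after full input: {}  (accept=13 not in)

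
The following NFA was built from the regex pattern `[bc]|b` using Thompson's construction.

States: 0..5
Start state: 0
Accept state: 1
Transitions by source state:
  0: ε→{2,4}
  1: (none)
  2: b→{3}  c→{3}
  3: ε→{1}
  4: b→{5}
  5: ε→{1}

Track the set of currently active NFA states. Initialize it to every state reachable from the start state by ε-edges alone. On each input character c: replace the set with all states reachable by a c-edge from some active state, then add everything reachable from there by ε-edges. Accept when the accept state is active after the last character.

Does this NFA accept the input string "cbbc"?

initial (ε-close {0}): {0,2,4}
'c' @ 1: {1,3}  [accepting]
'b' @ 2: {}  — no active states
rest 'bc' ignored (set empty)
after full input: {}  (accept=1 not in)

Answer: REJECT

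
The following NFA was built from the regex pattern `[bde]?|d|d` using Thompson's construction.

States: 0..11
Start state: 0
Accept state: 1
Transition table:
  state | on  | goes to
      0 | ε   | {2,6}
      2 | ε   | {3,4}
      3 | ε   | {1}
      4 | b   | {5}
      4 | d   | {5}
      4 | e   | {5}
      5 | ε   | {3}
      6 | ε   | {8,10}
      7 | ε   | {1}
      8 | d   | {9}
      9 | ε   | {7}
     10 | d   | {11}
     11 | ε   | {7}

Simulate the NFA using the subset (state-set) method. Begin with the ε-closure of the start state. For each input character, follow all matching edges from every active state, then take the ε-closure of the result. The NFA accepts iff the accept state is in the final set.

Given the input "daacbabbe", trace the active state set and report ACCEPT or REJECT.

Answer: REJECT

Trace:
start: ε-closure({0}) = {0,1,2,3,4,6,8,10}
'd' @ 1: {1,3,5,7,9,11}  ✓accept
'a' @ 2: {}  — dead — no transitions
rest 'acbabbe' ignored (set empty)
end set {} — state 1 not in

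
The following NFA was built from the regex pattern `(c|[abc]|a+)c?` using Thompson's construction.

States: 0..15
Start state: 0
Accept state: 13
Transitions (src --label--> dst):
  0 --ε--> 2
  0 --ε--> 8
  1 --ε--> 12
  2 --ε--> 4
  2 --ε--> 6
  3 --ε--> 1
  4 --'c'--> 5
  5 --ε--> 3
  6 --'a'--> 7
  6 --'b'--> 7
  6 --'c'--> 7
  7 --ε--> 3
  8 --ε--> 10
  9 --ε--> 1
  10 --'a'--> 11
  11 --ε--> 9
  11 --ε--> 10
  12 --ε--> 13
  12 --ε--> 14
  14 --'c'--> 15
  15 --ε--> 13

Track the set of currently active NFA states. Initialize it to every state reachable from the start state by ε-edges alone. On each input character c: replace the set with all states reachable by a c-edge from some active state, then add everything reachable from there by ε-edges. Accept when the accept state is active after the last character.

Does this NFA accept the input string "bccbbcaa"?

Answer: REJECT

Derivation:
initial (ε-close {0}): {0,2,4,6,8,10}
'b' @ 1: {1,3,7,12,13,14}  (accept∈set)
'c' @ 2: {13,15}  (accept∈set)
'c' @ 3: {}  — dead — no transitions
rest 'bbcaa' ignored (set empty)
final: {}; accept 13 not in set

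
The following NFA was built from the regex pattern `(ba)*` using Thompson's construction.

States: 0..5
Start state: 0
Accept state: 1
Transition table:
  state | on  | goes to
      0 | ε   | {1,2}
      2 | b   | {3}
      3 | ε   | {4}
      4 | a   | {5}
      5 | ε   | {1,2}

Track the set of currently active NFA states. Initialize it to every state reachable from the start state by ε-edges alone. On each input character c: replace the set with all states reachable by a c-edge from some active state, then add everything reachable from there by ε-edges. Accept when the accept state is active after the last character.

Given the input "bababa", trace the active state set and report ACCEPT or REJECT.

Answer: ACCEPT

Steps:
S₀ = ε-closure({0}) = {0,1,2}
'b' @ 1: {3,4}
'a' @ 2: {1,2,5}  ✓accept
'b' @ 3: {3,4}
'a' @ 4: {1,2,5}  ✓accept
'b' @ 5: {3,4}
'a' @ 6: {1,2,5}  ✓accept
after full input: {1,2,5}  (accept=1 in)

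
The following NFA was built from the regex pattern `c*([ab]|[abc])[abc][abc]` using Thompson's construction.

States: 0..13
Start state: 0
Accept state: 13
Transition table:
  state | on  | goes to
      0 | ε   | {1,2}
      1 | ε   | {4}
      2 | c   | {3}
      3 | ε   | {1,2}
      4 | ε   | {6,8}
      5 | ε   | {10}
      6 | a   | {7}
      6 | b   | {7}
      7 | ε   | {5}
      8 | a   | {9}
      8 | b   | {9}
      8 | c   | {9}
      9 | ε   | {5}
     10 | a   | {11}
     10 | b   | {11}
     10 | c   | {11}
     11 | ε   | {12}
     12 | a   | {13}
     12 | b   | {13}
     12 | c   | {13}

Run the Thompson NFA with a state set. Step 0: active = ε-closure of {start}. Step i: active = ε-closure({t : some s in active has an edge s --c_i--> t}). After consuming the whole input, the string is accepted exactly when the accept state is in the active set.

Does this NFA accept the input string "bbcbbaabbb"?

S₀ = ε-closure({0}) = {0,1,2,4,6,8}
'b' @ 1: {5,7,9,10}
'b' @ 2: {11,12}
'c' @ 3: {13}  ✓accept
'b' @ 4: {}  — state set empty
rest 'baabbb' ignored (set empty)
after full input: {}  (accept=13 not in)

Answer: REJECT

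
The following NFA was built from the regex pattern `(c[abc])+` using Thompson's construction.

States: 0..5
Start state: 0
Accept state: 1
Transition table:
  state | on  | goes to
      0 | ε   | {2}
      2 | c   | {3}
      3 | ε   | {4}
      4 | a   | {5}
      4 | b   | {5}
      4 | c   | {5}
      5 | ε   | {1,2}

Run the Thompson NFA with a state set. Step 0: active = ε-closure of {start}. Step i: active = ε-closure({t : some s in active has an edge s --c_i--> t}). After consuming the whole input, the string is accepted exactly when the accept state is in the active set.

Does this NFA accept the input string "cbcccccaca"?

Answer: ACCEPT

Steps:
start: ε-closure({0}) = {0,2}
'c' @ 1: {3,4}
'b' @ 2: {1,2,5}  ✓accept
'c' @ 3: {3,4}
'c' @ 4: {1,2,5}  ✓accept
'c' @ 5: {3,4}
'c' @ 6: {1,2,5}  ✓accept
'c' @ 7: {3,4}
'a' @ 8: {1,2,5}  ✓accept
'c' @ 9: {3,4}
'a' @ 10: {1,2,5}  ✓accept
after full input: {1,2,5}  (accept=1 in)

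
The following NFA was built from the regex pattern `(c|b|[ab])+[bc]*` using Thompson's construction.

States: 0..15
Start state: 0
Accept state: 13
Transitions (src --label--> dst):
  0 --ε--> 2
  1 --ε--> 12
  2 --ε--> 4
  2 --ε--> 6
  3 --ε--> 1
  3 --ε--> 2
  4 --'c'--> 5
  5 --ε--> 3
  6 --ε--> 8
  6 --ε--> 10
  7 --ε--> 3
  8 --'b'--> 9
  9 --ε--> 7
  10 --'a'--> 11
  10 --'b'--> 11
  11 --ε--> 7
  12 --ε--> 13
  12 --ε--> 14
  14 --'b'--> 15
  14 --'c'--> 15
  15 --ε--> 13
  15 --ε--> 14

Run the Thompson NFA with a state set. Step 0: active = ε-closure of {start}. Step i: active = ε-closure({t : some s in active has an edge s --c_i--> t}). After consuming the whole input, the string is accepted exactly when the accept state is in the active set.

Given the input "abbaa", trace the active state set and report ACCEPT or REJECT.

initial (ε-close {0}): {0,2,4,6,8,10}
'a' @ 1: {1,2,3,4,6,7,8,10,11,12,13,14}  [accepting]
'b' @ 2: {1,2,3,4,6,7,8,9,10,11,12,13,14,15}  [accepting]
'b' @ 3: {1,2,3,4,6,7,8,9,10,11,12,13,14,15}  [accepting]
'a' @ 4: {1,2,3,4,6,7,8,10,11,12,13,14}  [accepting]
'a' @ 5: {1,2,3,4,6,7,8,10,11,12,13,14}  [accepting]
after full input: {1,2,3,4,6,7,8,10,11,12,13,14}  (accept=13 in)

Answer: ACCEPT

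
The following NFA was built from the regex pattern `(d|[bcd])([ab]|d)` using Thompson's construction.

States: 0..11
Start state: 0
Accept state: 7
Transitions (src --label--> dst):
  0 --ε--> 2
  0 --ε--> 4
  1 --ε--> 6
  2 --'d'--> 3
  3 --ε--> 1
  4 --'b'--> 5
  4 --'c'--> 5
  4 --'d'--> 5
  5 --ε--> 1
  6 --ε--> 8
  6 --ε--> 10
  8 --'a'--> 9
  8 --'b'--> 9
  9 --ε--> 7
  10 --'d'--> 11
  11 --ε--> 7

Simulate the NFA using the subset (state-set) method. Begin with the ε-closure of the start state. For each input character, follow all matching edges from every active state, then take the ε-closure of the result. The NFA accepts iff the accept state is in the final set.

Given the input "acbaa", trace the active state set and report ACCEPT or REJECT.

Answer: REJECT

Trace:
initial (ε-close {0}): {0,2,4}
'a' @ 1: {}  — dead — no transitions
rest 'cbaa' ignored (set empty)
after full input: {}  (accept=7 not in)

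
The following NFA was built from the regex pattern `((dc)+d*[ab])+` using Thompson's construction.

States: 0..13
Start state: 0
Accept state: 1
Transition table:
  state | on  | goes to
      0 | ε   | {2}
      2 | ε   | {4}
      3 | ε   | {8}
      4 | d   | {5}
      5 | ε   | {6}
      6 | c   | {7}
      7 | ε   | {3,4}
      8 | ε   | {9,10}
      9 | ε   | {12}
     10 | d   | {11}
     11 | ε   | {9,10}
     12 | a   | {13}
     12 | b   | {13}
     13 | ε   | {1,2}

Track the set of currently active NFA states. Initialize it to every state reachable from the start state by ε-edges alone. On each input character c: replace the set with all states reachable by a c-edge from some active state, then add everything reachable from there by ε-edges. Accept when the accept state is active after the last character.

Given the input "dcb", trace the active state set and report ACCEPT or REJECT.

start: ε-closure({0}) = {0,2,4}
'd' @ 1: {5,6}
'c' @ 2: {3,4,7,8,9,10,12}
'b' @ 3: {1,2,4,13}  ✓accept
final: {1,2,4,13}; accept 1 in set

Answer: ACCEPT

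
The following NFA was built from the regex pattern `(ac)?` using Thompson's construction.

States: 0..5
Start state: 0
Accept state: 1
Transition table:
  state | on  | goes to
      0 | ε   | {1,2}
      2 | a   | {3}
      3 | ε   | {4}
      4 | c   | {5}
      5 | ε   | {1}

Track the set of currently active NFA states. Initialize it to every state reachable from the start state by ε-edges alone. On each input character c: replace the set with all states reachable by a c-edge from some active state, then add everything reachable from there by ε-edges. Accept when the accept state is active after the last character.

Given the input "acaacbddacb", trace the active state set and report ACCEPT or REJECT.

S₀ = ε-closure({0}) = {0,1,2}
'a' @ 1: {3,4}
'c' @ 2: {1,5}  ✓accept
'a' @ 3: {}  — state set empty
rest 'acbddacb' ignored (set empty)
final: {}; accept 1 not in set

Answer: REJECT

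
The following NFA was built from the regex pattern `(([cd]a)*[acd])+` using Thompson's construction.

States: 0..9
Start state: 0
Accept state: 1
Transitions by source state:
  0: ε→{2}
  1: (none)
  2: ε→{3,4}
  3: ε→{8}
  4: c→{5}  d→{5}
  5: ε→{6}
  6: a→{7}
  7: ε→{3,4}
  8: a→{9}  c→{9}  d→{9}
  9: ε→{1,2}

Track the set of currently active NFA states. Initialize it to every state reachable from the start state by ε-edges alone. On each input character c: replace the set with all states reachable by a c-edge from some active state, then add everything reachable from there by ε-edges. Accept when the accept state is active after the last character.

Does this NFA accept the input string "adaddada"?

Answer: ACCEPT

Derivation:
S₀ = ε-closure({0}) = {0,2,3,4,8}
'a' @ 1: {1,2,3,4,8,9}  (accept∈set)
'd' @ 2: {1,2,3,4,5,6,8,9}  (accept∈set)
'a' @ 3: {1,2,3,4,7,8,9}  (accept∈set)
'd' @ 4: {1,2,3,4,5,6,8,9}  (accept∈set)
'd' @ 5: {1,2,3,4,5,6,8,9}  (accept∈set)
'a' @ 6: {1,2,3,4,7,8,9}  (accept∈set)
'd' @ 7: {1,2,3,4,5,6,8,9}  (accept∈set)
'a' @ 8: {1,2,3,4,7,8,9}  (accept∈set)
after full input: {1,2,3,4,7,8,9}  (accept=1 in)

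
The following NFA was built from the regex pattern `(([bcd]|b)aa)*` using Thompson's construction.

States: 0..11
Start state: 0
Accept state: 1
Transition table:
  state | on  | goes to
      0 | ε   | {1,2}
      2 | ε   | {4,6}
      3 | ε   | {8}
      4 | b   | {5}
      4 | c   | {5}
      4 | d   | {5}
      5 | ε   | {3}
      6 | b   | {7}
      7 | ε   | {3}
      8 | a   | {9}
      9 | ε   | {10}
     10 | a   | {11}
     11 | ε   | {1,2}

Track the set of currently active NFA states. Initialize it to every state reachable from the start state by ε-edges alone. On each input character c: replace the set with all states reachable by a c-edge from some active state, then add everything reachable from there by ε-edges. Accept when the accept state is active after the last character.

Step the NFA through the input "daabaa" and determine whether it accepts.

Answer: ACCEPT

Trace:
start: ε-closure({0}) = {0,1,2,4,6}
'd' @ 1: {3,5,8}
'a' @ 2: {9,10}
'a' @ 3: {1,2,4,6,11}  ✓accept
'b' @ 4: {3,5,7,8}
'a' @ 5: {9,10}
'a' @ 6: {1,2,4,6,11}  ✓accept
final: {1,2,4,6,11}; accept 1 in set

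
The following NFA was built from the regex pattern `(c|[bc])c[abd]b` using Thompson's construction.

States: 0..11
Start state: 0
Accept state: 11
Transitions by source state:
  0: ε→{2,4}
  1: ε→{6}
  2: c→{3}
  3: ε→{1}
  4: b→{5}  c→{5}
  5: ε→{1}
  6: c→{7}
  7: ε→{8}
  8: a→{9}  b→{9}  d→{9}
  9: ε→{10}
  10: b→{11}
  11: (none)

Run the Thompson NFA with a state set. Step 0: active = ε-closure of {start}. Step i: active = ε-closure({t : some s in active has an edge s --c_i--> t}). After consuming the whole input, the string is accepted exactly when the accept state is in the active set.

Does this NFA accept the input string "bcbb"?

Answer: ACCEPT

Steps:
start: ε-closure({0}) = {0,2,4}
'b' @ 1: {1,5,6}
'c' @ 2: {7,8}
'b' @ 3: {9,10}
'b' @ 4: {11}  ✓accept
end set {11} — state 11 in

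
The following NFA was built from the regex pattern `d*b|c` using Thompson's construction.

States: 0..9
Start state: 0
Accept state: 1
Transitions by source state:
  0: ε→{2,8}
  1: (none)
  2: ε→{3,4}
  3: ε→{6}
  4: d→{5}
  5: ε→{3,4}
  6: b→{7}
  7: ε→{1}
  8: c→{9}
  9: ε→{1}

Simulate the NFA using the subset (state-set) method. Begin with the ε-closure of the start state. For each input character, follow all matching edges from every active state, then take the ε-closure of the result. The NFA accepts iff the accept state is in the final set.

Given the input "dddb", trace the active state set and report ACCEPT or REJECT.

Answer: ACCEPT

Derivation:
start: ε-closure({0}) = {0,2,3,4,6,8}
'd' @ 1: {3,4,5,6}
'd' @ 2: {3,4,5,6}
'd' @ 3: {3,4,5,6}
'b' @ 4: {1,7}  [accepting]
after full input: {1,7}  (accept=1 in)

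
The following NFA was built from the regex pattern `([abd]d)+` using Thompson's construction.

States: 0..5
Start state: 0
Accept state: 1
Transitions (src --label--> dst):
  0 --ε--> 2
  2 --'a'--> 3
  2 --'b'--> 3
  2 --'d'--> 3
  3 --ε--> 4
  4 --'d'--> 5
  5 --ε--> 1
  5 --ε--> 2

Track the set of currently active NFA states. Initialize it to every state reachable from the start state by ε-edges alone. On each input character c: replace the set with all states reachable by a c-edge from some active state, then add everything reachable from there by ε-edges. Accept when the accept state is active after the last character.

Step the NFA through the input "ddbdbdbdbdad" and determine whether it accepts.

S₀ = ε-closure({0}) = {0,2}
'd' @ 1: {3,4}
'd' @ 2: {1,2,5}  (accept∈set)
'b' @ 3: {3,4}
'd' @ 4: {1,2,5}  (accept∈set)
'b' @ 5: {3,4}
'd' @ 6: {1,2,5}  (accept∈set)
'b' @ 7: {3,4}
'd' @ 8: {1,2,5}  (accept∈set)
'b' @ 9: {3,4}
'd' @ 10: {1,2,5}  (accept∈set)
'a' @ 11: {3,4}
'd' @ 12: {1,2,5}  (accept∈set)
end set {1,2,5} — state 1 in

Answer: ACCEPT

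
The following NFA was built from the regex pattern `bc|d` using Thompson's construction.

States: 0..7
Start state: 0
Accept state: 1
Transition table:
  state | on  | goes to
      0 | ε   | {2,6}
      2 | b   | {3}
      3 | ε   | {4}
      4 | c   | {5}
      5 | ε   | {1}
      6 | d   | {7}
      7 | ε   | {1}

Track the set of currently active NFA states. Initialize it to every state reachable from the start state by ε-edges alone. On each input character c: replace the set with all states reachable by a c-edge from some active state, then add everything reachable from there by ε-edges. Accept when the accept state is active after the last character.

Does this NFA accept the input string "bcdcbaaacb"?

Answer: REJECT

Steps:
initial (ε-close {0}): {0,2,6}
'b' @ 1: {3,4}
'c' @ 2: {1,5}  (accept∈set)
'd' @ 3: {}  — state set empty
rest 'cbaaacb' ignored (set empty)
after full input: {}  (accept=1 not in)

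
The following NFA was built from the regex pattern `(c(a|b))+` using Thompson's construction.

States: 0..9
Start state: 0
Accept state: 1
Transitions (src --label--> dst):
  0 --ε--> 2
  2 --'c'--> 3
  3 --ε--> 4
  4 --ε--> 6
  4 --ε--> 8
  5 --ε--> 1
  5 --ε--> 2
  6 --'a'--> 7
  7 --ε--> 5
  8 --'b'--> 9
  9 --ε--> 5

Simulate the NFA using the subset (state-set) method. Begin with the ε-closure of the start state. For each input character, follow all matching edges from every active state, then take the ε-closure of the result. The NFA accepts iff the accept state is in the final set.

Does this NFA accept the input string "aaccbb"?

start: ε-closure({0}) = {0,2}
'a' @ 1: {}  — dead — no transitions
rest 'accbb' ignored (set empty)
after full input: {}  (accept=1 not in)

Answer: REJECT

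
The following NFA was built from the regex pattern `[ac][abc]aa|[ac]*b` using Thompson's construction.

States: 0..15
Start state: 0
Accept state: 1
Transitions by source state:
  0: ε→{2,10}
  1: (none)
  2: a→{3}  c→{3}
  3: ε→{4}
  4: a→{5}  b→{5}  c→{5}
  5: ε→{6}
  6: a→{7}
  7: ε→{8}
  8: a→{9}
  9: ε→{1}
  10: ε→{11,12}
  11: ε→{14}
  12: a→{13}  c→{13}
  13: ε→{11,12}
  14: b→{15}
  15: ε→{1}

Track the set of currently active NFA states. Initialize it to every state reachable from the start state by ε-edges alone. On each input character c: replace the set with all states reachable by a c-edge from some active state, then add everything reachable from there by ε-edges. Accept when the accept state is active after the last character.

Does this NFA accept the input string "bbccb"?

start: ε-closure({0}) = {0,2,10,11,12,14}
'b' @ 1: {1,15}  (accept∈set)
'b' @ 2: {}  — state set empty
rest 'ccb' ignored (set empty)
after full input: {}  (accept=1 not in)

Answer: REJECT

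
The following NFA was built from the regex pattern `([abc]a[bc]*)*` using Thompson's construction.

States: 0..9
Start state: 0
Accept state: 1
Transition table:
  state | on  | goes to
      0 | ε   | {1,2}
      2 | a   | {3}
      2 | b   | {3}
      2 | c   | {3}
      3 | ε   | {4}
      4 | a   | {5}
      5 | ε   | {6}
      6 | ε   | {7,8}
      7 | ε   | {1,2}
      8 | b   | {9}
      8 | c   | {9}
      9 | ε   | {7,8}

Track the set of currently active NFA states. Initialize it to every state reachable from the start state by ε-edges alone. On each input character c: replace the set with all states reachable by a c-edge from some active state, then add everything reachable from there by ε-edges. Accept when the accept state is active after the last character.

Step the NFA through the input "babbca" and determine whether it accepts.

S₀ = ε-closure({0}) = {0,1,2}
'b' @ 1: {3,4}
'a' @ 2: {1,2,5,6,7,8}  ✓accept
'b' @ 3: {1,2,3,4,7,8,9}  ✓accept
'b' @ 4: {1,2,3,4,7,8,9}  ✓accept
'c' @ 5: {1,2,3,4,7,8,9}  ✓accept
'a' @ 6: {1,2,3,4,5,6,7,8}  ✓accept
after full input: {1,2,3,4,5,6,7,8}  (accept=1 in)

Answer: ACCEPT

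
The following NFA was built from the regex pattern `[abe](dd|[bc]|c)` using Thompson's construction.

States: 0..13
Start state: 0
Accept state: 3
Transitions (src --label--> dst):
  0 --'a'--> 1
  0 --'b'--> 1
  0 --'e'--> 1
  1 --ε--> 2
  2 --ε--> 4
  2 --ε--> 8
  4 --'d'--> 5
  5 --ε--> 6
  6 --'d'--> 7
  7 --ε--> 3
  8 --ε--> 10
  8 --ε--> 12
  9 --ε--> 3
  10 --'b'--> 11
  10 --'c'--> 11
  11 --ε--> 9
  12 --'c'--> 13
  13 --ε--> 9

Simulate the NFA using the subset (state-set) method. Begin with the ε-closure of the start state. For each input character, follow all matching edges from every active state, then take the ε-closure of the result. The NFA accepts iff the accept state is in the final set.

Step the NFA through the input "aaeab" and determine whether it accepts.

start: ε-closure({0}) = {0}
'a' @ 1: {1,2,4,8,10,12}
'a' @ 2: {}  — no active states
rest 'eab' ignored (set empty)
after full input: {}  (accept=3 not in)

Answer: REJECT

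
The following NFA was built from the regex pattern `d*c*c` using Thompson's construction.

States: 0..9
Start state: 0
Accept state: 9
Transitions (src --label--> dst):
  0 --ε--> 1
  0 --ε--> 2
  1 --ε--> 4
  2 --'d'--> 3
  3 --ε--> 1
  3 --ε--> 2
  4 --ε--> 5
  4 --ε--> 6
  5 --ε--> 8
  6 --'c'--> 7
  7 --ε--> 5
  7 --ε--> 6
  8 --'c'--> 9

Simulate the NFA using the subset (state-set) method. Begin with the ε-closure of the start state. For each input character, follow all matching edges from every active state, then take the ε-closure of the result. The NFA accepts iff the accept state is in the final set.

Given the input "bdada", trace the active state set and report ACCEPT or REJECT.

Answer: REJECT

Derivation:
start: ε-closure({0}) = {0,1,2,4,5,6,8}
'b' @ 1: {}  — no active states
rest 'dada' ignored (set empty)
after full input: {}  (accept=9 not in)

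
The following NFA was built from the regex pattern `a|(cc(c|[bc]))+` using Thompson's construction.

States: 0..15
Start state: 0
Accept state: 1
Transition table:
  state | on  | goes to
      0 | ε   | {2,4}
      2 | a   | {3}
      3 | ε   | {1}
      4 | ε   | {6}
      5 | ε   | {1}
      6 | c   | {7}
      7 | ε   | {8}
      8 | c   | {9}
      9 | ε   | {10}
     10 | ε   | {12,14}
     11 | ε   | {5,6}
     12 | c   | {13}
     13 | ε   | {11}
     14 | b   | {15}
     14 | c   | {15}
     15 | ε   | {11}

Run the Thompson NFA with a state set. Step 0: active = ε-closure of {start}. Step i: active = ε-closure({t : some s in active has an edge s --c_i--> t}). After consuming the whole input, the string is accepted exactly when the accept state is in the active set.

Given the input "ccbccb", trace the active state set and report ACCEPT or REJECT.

initial (ε-close {0}): {0,2,4,6}
'c' @ 1: {7,8}
'c' @ 2: {9,10,12,14}
'b' @ 3: {1,5,6,11,15}  [accepting]
'c' @ 4: {7,8}
'c' @ 5: {9,10,12,14}
'b' @ 6: {1,5,6,11,15}  [accepting]
final: {1,5,6,11,15}; accept 1 in set

Answer: ACCEPT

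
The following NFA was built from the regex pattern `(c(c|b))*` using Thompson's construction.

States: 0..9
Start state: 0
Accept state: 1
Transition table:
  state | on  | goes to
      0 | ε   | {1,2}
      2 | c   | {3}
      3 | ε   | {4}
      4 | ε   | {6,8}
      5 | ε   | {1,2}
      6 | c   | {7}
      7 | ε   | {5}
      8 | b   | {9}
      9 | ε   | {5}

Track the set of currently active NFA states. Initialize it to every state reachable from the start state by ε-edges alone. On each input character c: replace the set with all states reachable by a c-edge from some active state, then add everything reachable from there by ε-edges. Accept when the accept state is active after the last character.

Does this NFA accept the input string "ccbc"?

Answer: REJECT

Derivation:
start: ε-closure({0}) = {0,1,2}
'c' @ 1: {3,4,6,8}
'c' @ 2: {1,2,5,7}  [accepting]
'b' @ 3: {}  — no active states
rest 'c' ignored (set empty)
final: {}; accept 1 not in set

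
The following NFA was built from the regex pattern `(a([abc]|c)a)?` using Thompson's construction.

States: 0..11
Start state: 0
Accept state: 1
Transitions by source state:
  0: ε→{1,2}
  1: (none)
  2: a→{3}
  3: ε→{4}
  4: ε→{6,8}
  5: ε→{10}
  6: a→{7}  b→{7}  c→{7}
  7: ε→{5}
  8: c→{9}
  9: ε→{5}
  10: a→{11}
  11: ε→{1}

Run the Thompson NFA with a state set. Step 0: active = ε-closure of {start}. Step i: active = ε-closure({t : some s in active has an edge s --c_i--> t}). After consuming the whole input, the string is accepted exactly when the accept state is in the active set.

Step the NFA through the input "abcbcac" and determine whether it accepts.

Answer: REJECT

Trace:
initial (ε-close {0}): {0,1,2}
'a' @ 1: {3,4,6,8}
'b' @ 2: {5,7,10}
'c' @ 3: {}  — dead — no transitions
rest 'bcac' ignored (set empty)
final: {}; accept 1 not in set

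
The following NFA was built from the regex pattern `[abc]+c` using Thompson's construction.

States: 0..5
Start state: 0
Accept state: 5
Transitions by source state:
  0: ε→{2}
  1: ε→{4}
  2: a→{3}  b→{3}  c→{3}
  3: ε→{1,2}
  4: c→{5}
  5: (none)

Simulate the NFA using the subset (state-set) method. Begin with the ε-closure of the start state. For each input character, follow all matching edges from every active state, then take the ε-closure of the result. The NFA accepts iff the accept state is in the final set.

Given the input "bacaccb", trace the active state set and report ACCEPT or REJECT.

initial (ε-close {0}): {0,2}
'b' @ 1: {1,2,3,4}
'a' @ 2: {1,2,3,4}
'c' @ 3: {1,2,3,4,5}  [accepting]
'a' @ 4: {1,2,3,4}
'c' @ 5: {1,2,3,4,5}  [accepting]
'c' @ 6: {1,2,3,4,5}  [accepting]
'b' @ 7: {1,2,3,4}
end set {1,2,3,4} — state 5 not in

Answer: REJECT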